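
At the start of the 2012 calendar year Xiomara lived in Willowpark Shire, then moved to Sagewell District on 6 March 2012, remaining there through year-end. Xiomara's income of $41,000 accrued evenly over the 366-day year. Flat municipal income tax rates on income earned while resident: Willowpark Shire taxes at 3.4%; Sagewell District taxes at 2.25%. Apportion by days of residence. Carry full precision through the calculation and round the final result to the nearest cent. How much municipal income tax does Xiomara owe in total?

Willowpark Shire, 1 January – 5 March 2012: 65 days → $41,000 × 3.4% × 65/366 = $247.5683
Sagewell District, 6 March – 31 December 2012: 301 days → $41,000 × 2.25% × 301/366 = $758.6680
Total = $1,006.2363

$1,006.24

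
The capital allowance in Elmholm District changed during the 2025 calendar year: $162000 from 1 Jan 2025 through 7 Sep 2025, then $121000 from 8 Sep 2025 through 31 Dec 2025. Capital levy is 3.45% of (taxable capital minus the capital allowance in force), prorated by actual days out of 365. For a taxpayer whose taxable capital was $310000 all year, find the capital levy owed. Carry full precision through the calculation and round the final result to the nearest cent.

$5551.66

1 Jan – 7 Sep 2025: 250 days, exemption $162000 → ($310000 − $162000) × 3.45% × 250/365 = $3497.2603
8 Sep – 31 Dec 2025: 115 days, exemption $121000 → ($310000 − $121000) × 3.45% × 115/365 = $2054.4041
Total = $5551.6644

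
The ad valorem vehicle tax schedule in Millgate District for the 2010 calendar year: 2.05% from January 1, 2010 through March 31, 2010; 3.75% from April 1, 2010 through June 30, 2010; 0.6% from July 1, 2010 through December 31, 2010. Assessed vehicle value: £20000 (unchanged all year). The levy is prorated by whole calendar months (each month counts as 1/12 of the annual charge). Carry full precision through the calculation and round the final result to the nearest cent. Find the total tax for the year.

£350.00

January 1 – March 31, 2010: 3 months at 2.05% → £20000 × 2.05% × 3/12 = £102.5000
April 1 – June 30, 2010: 3 months at 3.75% → £20000 × 3.75% × 3/12 = £187.5000
July 1 – December 31, 2010: 6 months at 0.6% → £20000 × 0.6% × 6/12 = £60.0000
Total = £350.0000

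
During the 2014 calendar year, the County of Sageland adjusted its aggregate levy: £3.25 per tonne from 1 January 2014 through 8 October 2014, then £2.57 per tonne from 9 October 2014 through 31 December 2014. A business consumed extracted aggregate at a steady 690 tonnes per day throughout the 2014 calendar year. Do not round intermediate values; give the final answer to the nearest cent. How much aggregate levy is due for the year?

£779,099.70

1 January – 8 October 2014: 281 days × 690 tonnes/day = 193,890 tonnes at £3.25/tonne → £630,142.50
9 October – 31 December 2014: 84 days × 690 tonnes/day = 57,960 tonnes at £2.57/tonne → £148,957.20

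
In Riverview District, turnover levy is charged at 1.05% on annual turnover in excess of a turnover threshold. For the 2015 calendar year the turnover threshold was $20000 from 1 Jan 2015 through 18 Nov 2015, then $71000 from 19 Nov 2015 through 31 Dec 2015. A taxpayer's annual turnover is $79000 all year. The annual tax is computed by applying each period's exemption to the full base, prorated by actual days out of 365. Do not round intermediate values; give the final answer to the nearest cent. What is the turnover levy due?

$556.41

1 Jan – 18 Nov 2015: 322 days, exemption $20000 → ($79000 − $20000) × 1.05% × 322/365 = $546.5178
19 Nov – 31 Dec 2015: 43 days, exemption $71000 → ($79000 − $71000) × 1.05% × 43/365 = $9.8959
Total = $556.4137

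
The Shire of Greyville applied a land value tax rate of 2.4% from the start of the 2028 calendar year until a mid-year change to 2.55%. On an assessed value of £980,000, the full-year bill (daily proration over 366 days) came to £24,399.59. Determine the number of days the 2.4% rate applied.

147 days

Let d = days at the first rate; then 366 − d days at the second rate.
£980,000 × [2.4%·d + 2.55%·(366−d)] / 366 = £24,399.59
Solving gives d = 147, so the new rate took effect on May 27, 2028.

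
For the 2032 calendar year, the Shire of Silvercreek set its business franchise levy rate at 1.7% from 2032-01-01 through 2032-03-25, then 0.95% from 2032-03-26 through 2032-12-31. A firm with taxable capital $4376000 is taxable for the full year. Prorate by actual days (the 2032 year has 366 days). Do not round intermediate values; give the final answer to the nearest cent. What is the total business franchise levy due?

$49194.13

2032-01-01 to 2032-03-25: 85 days at 1.7% → $4376000 × 1.7% × 85/366 = $17276.8306
2032-03-26 to 2032-12-31: 281 days at 0.95% → $4376000 × 0.95% × 281/366 = $31917.3005
Total = $49194.1311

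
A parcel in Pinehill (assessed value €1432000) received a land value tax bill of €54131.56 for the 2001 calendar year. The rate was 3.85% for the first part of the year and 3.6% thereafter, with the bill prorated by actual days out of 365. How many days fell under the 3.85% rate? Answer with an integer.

263 days

Let d = days at the first rate; then 365 − d days at the second rate.
€1432000 × [3.85%·d + 3.6%·(365−d)] / 365 = €54131.56
Solving gives d = 263, so the new rate took effect on September 21, 2001.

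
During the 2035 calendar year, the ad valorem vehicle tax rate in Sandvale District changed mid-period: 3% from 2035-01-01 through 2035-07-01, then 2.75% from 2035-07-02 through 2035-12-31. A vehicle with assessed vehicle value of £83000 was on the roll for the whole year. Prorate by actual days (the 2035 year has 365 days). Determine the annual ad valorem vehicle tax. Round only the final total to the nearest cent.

£2385.97

2035-01-01 to 2035-07-01: 182 days at 3% → £83000 × 3% × 182/365 = £1241.5890
2035-07-02 to 2035-12-31: 183 days at 2.75% → £83000 × 2.75% × 183/365 = £1144.3767
Total = £2385.9658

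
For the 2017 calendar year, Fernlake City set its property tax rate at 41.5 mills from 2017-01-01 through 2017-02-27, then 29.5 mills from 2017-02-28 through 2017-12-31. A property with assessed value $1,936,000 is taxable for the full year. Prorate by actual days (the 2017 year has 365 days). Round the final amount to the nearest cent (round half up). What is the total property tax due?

$60,803.66

2017-01-01 to 2017-02-27: 58 days at 41.5 mills → $1,936,000 × 4.15% × 58/365 = $12,766.9918
2017-02-28 to 2017-12-31: 307 days at 29.5 mills → $1,936,000 × 2.95% × 307/365 = $48,036.6685
Total = $60,803.6603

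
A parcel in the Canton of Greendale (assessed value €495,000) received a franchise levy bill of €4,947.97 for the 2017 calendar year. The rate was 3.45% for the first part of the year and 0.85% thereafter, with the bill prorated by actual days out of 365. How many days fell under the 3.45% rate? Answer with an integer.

Let d = days at the first rate; then 365 − d days at the second rate.
€495,000 × [3.45%·d + 0.85%·(365−d)] / 365 = €4,947.97
Solving gives d = 21, so the new rate took effect on 22 January 2017.

21 days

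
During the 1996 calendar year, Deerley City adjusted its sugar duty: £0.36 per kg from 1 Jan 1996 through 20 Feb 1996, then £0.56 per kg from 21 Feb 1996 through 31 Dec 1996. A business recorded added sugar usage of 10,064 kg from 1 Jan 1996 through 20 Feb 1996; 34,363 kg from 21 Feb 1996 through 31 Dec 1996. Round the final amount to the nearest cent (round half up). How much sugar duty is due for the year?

£22,866.32

1 Jan – 20 Feb 1996: 10,064 kg at £0.36/kg → £3,623.04
21 Feb – 31 Dec 1996: 34,363 kg at £0.56/kg → £19,243.28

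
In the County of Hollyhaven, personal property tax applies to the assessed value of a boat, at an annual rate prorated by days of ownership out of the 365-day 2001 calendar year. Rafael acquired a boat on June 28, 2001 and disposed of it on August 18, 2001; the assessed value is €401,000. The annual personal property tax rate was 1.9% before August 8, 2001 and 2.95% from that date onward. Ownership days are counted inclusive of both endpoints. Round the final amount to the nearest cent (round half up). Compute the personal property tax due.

June 28 – August 7, 2001: 41 days at 1.9% → €401,000 × 1.9% × 41/365 = €855.8329
August 8 – August 18, 2001: 11 days at 2.95% → €401,000 × 2.95% × 11/365 = €356.5055
Total = €1,212.3384

€1,212.34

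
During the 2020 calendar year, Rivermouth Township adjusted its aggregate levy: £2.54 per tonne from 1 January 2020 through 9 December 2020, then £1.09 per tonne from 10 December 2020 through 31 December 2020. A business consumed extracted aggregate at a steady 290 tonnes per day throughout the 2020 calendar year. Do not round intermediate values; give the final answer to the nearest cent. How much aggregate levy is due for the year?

£260,344.60

1 January – 9 December 2020: 344 days × 290 tonnes/day = 99,760 tonnes at £2.54/tonne → £253,390.40
10 December – 31 December 2020: 22 days × 290 tonnes/day = 6,380 tonnes at £1.09/tonne → £6,954.20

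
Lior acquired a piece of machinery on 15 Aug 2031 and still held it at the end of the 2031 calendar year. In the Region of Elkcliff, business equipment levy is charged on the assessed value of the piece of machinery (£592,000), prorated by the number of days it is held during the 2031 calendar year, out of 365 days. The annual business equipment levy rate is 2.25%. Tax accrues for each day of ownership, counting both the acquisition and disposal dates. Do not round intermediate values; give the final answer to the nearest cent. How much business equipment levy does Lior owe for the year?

Days held (15 Aug – 31 Dec 2031): 139 out of 365
Tax = £592,000 × 2.25% × 139/365 = £5,072.5479

£5,072.55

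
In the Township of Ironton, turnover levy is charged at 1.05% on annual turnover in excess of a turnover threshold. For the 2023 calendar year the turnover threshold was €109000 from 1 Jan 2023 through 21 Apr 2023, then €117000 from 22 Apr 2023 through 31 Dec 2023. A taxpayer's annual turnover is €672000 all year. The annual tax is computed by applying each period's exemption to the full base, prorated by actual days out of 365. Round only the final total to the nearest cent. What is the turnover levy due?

€5853.05

1 Jan – 21 Apr 2023: 111 days, exemption €109000 → (€672000 − €109000) × 1.05% × 111/365 = €1797.7438
22 Apr – 31 Dec 2023: 254 days, exemption €117000 → (€672000 − €117000) × 1.05% × 254/365 = €4055.3014
Total = €5853.0452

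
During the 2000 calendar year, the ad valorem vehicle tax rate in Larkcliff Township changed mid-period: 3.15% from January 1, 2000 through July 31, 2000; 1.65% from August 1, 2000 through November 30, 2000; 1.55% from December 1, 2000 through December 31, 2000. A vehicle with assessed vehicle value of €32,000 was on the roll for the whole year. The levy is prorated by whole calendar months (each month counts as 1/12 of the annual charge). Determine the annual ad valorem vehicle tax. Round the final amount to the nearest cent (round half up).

January 1 – July 31, 2000: 7 months at 3.15% → €32,000 × 3.15% × 7/12 = €588.0000
August 1 – November 30, 2000: 4 months at 1.65% → €32,000 × 1.65% × 4/12 = €176.0000
December 1 – December 31, 2000: 1 month at 1.55% → €32,000 × 1.55% × 1/12 = €41.3333
Total = €805.3333

€805.33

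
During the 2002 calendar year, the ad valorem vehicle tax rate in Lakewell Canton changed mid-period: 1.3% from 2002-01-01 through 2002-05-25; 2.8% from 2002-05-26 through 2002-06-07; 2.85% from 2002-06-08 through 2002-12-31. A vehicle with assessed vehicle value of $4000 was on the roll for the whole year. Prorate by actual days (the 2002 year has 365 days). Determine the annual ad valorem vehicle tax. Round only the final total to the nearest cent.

$89.30

2002-01-01 to 2002-05-25: 145 days at 1.3% → $4000 × 1.3% × 145/365 = $20.6575
2002-05-26 to 2002-06-07: 13 days at 2.8% → $4000 × 2.8% × 13/365 = $3.9890
2002-06-08 to 2002-12-31: 207 days at 2.85% → $4000 × 2.85% × 207/365 = $64.6521
Total = $89.2986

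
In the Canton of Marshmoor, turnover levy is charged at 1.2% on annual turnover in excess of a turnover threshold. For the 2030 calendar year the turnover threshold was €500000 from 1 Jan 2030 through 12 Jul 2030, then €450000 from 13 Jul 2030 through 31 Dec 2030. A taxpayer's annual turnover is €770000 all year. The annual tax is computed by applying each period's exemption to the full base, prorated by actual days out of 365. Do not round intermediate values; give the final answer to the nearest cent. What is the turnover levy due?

1 Jan – 12 Jul 2030: 193 days, exemption €500000 → (€770000 − €500000) × 1.2% × 193/365 = €1713.2055
13 Jul – 31 Dec 2030: 172 days, exemption €450000 → (€770000 − €450000) × 1.2% × 172/365 = €1809.5342
Total = €3522.7397

€3522.74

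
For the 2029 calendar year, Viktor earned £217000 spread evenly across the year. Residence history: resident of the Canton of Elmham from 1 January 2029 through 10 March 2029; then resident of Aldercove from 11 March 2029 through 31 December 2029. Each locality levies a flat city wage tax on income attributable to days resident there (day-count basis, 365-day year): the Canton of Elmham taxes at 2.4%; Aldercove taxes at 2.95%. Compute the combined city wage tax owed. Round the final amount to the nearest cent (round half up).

The Canton of Elmham, 1 January – 10 March 2029: 69 days → £217000 × 2.4% × 69/365 = £984.5260
Aldercove, 11 March – 31 December 2029: 296 days → £217000 × 2.95% × 296/365 = £5191.3534
Total = £6175.8795

£6175.88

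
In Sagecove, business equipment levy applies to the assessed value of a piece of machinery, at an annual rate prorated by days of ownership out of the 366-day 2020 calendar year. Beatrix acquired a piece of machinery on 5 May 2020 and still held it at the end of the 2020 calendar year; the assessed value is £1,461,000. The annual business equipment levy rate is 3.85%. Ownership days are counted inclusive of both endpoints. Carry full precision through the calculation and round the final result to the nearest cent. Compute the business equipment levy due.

Days held (5 May – 31 December 2020): 241 out of 366
Tax = £1,461,000 × 3.85% × 241/366 = £37,037.9467

£37,037.95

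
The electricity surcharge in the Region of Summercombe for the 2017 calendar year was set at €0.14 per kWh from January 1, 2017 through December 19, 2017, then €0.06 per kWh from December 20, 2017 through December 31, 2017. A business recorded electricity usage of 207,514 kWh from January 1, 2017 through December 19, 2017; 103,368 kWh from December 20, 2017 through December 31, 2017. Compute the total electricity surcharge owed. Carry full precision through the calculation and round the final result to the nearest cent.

€35,254.04

January 1 – December 19, 2017: 207,514 kWh at €0.14/kWh → €29,051.96
December 20 – December 31, 2017: 103,368 kWh at €0.06/kWh → €6,202.08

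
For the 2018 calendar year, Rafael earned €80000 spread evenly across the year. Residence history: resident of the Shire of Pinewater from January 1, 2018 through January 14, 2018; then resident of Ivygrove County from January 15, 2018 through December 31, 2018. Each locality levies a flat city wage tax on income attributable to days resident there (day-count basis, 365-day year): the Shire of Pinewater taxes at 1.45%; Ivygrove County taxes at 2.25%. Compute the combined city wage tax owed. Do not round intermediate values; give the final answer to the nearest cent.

€1775.45

The Shire of Pinewater, January 1 – January 14, 2018: 14 days → €80000 × 1.45% × 14/365 = €44.4932
Ivygrove County, January 15 – December 31, 2018: 351 days → €80000 × 2.25% × 351/365 = €1730.9589
Total = €1775.4521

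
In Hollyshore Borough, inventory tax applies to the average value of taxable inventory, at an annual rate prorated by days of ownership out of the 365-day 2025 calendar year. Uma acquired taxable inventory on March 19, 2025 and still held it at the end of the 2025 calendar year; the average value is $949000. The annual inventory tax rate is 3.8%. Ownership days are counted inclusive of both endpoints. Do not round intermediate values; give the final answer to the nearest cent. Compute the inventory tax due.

$28454.40

Days held (March 19 – December 31, 2025): 288 out of 365
Tax = $949000 × 3.8% × 288/365 = $28454.4000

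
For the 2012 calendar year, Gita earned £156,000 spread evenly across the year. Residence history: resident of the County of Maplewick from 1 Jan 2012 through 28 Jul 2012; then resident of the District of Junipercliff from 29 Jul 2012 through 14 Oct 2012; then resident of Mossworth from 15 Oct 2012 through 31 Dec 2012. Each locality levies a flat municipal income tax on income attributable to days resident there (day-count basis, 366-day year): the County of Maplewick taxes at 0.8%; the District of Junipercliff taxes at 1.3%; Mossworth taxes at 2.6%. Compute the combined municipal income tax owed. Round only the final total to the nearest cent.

£2,012.66

The County of Maplewick, 1 Jan – 28 Jul 2012: 210 days → £156,000 × 0.8% × 210/366 = £716.0656
The District of Junipercliff, 29 Jul – 14 Oct 2012: 78 days → £156,000 × 1.3% × 78/366 = £432.1967
Mossworth, 15 Oct – 31 Dec 2012: 78 days → £156,000 × 2.6% × 78/366 = £864.3934
Total = £2,012.6557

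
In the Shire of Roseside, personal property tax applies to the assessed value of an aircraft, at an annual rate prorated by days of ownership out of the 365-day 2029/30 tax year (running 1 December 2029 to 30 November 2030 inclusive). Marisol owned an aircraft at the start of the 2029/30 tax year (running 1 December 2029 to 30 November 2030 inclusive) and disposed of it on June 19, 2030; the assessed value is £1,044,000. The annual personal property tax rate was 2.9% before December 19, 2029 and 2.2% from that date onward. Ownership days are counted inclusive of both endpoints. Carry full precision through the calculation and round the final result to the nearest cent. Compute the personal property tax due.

£13,008.53

December 1 – December 18, 2029: 18 days at 2.9% → £1,044,000 × 2.9% × 18/365 = £1,493.0630
December 19, 2029 – June 19, 2030: 183 days at 2.2% → £1,044,000 × 2.2% × 183/365 = £11,515.4630
Total = £13,008.5260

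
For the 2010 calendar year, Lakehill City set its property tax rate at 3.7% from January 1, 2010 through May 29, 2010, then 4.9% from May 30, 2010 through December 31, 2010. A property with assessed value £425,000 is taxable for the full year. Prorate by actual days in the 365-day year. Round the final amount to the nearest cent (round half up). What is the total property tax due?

£18,743.08

January 1 – May 29, 2010: 149 days at 3.7% → £425,000 × 3.7% × 149/365 = £6,419.2466
May 30 – December 31, 2010: 216 days at 4.9% → £425,000 × 4.9% × 216/365 = £12,323.8356
Total = £18,743.0822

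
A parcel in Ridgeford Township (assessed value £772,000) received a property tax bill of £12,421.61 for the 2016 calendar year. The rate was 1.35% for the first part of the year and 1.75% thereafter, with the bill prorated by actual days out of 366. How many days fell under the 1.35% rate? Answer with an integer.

129 days

Let d = days at the first rate; then 366 − d days at the second rate.
£772,000 × [1.35%·d + 1.75%·(366−d)] / 366 = £12,421.61
Solving gives d = 129, so the new rate took effect on May 9, 2016.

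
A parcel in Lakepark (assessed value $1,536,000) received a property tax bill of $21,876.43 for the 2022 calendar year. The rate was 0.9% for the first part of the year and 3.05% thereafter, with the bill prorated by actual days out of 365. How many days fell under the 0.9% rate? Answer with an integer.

276 days

Let d = days at the first rate; then 365 − d days at the second rate.
$1,536,000 × [0.9%·d + 3.05%·(365−d)] / 365 = $21,876.43
Solving gives d = 276, so the new rate took effect on 4 October 2022.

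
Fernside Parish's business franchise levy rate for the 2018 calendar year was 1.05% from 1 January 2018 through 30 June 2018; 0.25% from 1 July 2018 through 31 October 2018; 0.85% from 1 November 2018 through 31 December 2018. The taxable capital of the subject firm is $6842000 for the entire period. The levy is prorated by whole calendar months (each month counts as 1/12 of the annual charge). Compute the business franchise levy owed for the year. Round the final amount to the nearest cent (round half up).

1 January – 30 June 2018: 6 months at 1.05% → $6842000 × 1.05% × 6/12 = $35920.5000
1 July – 31 October 2018: 4 months at 0.25% → $6842000 × 0.25% × 4/12 = $5701.6667
1 November – 31 December 2018: 2 months at 0.85% → $6842000 × 0.85% × 2/12 = $9692.8333
Total = $51315.0000

$51315.00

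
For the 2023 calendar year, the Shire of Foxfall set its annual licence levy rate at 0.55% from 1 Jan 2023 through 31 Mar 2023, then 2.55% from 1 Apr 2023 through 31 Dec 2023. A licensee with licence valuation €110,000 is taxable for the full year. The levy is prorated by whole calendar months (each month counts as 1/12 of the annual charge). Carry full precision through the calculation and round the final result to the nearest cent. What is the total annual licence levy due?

1 Jan – 31 Mar 2023: 3 months at 0.55% → €110,000 × 0.55% × 3/12 = €151.2500
1 Apr – 31 Dec 2023: 9 months at 2.55% → €110,000 × 2.55% × 9/12 = €2,103.7500
Total = €2,255.0000

€2,255.00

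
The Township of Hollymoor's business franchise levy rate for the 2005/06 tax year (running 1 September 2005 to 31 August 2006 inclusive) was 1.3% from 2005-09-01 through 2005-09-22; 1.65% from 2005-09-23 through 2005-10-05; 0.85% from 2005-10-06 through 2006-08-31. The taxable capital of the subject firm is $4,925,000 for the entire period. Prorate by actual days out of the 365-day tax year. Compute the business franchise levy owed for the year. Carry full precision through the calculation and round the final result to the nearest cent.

$44,601.61

2005-09-01 to 2005-09-22: 22 days at 1.3% → $4,925,000 × 1.3% × 22/365 = $3,859.0411
2005-09-23 to 2005-10-05: 13 days at 1.65% → $4,925,000 × 1.65% × 13/365 = $2,894.2808
2005-10-06 to 2006-08-31: 330 days at 0.85% → $4,925,000 × 0.85% × 330/365 = $37,848.2877
Total = $44,601.6096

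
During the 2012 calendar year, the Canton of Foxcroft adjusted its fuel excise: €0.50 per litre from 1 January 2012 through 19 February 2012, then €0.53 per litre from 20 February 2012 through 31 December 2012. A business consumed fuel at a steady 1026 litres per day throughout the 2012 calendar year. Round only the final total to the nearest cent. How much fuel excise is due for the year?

1 January – 19 February 2012: 50 days × 1026 litres/day = 51,300 litres at €0.50/litre → €25,650.00
20 February – 31 December 2012: 316 days × 1026 litres/day = 324,216 litres at €0.53/litre → €171,834.48

€197,484.48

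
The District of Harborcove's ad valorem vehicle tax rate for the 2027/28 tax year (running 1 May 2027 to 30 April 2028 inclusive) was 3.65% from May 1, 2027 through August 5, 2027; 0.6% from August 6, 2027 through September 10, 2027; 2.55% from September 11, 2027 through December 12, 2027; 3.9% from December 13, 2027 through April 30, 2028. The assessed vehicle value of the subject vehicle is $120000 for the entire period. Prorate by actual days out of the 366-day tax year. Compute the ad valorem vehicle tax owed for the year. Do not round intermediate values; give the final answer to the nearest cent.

$3799.34

May 1 – August 5, 2027: 97 days at 3.65% → $120000 × 3.65% × 97/366 = $1160.8197
August 6 – September 10, 2027: 36 days at 0.6% → $120000 × 0.6% × 36/366 = $70.8197
September 11 – December 12, 2027: 93 days at 2.55% → $120000 × 2.55% × 93/366 = $777.5410
December 13, 2027 – April 30, 2028: 140 days at 3.9% → $120000 × 3.9% × 140/366 = $1790.1639
Total = $3799.3443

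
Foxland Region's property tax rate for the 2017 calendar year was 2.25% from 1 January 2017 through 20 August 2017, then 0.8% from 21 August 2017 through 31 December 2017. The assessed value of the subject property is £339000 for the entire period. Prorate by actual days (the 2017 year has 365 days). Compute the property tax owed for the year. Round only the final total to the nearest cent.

1 January – 20 August 2017: 232 days at 2.25% → £339000 × 2.25% × 232/365 = £4848.1644
21 August – 31 December 2017: 133 days at 0.8% → £339000 × 0.8% × 133/365 = £988.2082
Total = £5836.3726

£5836.37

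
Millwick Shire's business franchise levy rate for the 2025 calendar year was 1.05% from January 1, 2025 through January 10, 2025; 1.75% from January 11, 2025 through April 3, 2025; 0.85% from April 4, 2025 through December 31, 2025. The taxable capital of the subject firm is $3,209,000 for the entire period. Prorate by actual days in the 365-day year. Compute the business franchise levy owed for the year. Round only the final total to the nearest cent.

$34,019.80

January 1 – January 10, 2025: 10 days at 1.05% → $3,209,000 × 1.05% × 10/365 = $923.1370
January 11 – April 3, 2025: 83 days at 1.75% → $3,209,000 × 1.75% × 83/365 = $12,770.0616
April 4 – December 31, 2025: 272 days at 0.85% → $3,209,000 × 0.85% × 272/365 = $20,326.5973
Total = $34,019.7959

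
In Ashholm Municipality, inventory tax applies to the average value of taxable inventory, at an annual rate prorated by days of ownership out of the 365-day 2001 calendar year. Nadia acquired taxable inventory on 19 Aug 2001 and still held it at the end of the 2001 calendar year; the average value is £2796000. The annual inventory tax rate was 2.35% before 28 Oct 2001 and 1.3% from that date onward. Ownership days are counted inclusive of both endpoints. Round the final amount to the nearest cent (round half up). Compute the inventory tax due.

19 Aug – 27 Oct 2001: 70 days at 2.35% → £2796000 × 2.35% × 70/365 = £12601.1507
28 Oct – 31 Dec 2001: 65 days at 1.3% → £2796000 × 1.3% × 65/365 = £6472.9315
Total = £19074.0822

£19074.08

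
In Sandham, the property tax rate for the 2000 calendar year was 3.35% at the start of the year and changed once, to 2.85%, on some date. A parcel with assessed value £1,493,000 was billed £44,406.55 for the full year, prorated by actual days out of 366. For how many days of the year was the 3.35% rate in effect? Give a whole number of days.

Let d = days at the first rate; then 366 − d days at the second rate.
£1,493,000 × [3.35%·d + 2.85%·(366−d)] / 366 = £44,406.55
Solving gives d = 91, so the new rate took effect on 1 Apr 2000.

91 days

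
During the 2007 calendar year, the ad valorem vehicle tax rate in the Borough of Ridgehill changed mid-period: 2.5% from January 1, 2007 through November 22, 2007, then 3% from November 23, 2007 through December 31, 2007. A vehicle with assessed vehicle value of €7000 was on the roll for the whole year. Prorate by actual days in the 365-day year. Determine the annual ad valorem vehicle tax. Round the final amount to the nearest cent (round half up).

€178.74

January 1 – November 22, 2007: 326 days at 2.5% → €7000 × 2.5% × 326/365 = €156.3014
November 23 – December 31, 2007: 39 days at 3% → €7000 × 3% × 39/365 = €22.4384
Total = €178.7397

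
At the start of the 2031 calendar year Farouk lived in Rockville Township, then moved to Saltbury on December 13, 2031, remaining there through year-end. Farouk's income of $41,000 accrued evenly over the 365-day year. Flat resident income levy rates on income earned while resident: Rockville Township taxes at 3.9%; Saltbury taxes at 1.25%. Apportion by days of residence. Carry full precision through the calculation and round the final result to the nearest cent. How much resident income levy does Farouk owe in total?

Rockville Township, January 1 – December 12, 2031: 346 days → $41,000 × 3.9% × 346/365 = $1,515.7644
Saltbury, December 13 – December 31, 2031: 19 days → $41,000 × 1.25% × 19/365 = $26.6781
Total = $1,542.4425

$1,542.44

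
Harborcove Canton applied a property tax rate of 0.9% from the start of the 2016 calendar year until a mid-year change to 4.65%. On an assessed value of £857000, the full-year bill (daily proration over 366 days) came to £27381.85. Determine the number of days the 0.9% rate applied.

142 days

Let d = days at the first rate; then 366 − d days at the second rate.
£857000 × [0.9%·d + 4.65%·(366−d)] / 366 = £27381.85
Solving gives d = 142, so the new rate took effect on May 22, 2016.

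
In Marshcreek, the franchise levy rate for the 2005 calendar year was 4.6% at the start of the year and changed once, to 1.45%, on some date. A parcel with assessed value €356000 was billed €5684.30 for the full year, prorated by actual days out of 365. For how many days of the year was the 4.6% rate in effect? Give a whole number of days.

Let d = days at the first rate; then 365 − d days at the second rate.
€356000 × [4.6%·d + 1.45%·(365−d)] / 365 = €5684.30
Solving gives d = 17, so the new rate took effect on 18 January 2005.

17 days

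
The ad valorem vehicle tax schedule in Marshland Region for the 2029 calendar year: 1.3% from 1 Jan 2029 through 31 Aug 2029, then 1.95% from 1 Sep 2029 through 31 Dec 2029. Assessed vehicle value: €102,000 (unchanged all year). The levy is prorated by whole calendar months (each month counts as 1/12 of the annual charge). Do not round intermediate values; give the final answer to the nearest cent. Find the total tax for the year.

1 Jan – 31 Aug 2029: 8 months at 1.3% → €102,000 × 1.3% × 8/12 = €884.0000
1 Sep – 31 Dec 2029: 4 months at 1.95% → €102,000 × 1.95% × 4/12 = €663.0000
Total = €1,547.0000

€1,547.00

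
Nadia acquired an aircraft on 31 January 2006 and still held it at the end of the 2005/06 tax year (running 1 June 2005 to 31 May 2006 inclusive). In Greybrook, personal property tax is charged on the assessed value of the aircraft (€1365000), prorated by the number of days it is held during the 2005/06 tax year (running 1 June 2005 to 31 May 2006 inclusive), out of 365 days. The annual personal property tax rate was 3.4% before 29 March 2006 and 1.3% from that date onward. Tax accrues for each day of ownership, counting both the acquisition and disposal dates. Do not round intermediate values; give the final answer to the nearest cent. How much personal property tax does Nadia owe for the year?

€10359.04

31 January – 28 March 2006: 57 days at 3.4% → €1365000 × 3.4% × 57/365 = €7247.5890
29 March – 31 May 2006: 64 days at 1.3% → €1365000 × 1.3% × 64/365 = €3111.4521
Total = €10359.0411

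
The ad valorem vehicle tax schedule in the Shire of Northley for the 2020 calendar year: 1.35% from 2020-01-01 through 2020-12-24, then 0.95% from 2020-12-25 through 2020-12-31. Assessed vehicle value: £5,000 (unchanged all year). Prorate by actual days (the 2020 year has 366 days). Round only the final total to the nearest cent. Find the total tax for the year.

£67.12

2020-01-01 to 2020-12-24: 359 days at 1.35% → £5,000 × 1.35% × 359/366 = £66.2090
2020-12-25 to 2020-12-31: 7 days at 0.95% → £5,000 × 0.95% × 7/366 = £0.9085
Total = £67.1175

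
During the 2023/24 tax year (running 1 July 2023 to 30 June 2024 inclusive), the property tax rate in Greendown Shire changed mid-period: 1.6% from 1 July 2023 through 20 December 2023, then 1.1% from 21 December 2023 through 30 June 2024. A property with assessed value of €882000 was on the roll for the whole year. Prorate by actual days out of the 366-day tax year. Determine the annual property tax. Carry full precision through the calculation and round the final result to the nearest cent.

1 July – 20 December 2023: 173 days at 1.6% → €882000 × 1.6% × 173/366 = €6670.4262
21 December 2023 – 30 June 2024: 193 days at 1.1% → €882000 × 1.1% × 193/366 = €5116.0820
Total = €11786.5082

€11786.51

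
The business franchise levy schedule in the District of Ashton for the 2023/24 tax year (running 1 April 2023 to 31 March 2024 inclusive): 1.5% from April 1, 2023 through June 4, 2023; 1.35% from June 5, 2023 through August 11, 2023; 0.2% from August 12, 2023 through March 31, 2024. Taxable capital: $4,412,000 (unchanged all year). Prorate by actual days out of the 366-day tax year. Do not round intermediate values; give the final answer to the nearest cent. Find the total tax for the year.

April 1 – June 4, 2023: 65 days at 1.5% → $4,412,000 × 1.5% × 65/366 = $11,753.2787
June 5 – August 11, 2023: 68 days at 1.35% → $4,412,000 × 1.35% × 68/366 = $11,066.1639
August 12, 2023 – March 31, 2024: 233 days at 0.2% → $4,412,000 × 0.2% × 233/366 = $5,617.4645
Total = $28,436.9071

$28,436.91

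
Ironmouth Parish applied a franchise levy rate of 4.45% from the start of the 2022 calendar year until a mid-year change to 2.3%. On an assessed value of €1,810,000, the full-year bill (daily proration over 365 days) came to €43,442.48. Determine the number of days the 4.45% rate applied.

17 days

Let d = days at the first rate; then 365 − d days at the second rate.
€1,810,000 × [4.45%·d + 2.3%·(365−d)] / 365 = €43,442.48
Solving gives d = 17, so the new rate took effect on 18 January 2022.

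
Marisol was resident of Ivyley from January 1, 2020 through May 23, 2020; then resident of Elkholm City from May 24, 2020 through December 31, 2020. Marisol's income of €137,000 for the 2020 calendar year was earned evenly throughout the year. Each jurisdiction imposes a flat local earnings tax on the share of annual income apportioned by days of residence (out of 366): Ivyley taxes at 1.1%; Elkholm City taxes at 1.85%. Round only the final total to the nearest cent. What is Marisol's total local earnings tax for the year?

€2,130.24

Ivyley, January 1 – May 23, 2020: 144 days → €137,000 × 1.1% × 144/366 = €592.9180
Elkholm City, May 24 – December 31, 2020: 222 days → €137,000 × 1.85% × 222/366 = €1,537.3197
Total = €2,130.2377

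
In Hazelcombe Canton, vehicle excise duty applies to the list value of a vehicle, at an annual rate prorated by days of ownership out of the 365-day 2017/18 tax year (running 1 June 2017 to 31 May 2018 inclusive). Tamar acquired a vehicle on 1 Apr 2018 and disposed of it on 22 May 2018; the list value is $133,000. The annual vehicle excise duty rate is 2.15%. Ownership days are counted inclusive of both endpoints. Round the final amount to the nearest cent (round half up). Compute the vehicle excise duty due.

Days held (1 Apr – 22 May 2018): 52 out of 365
Tax = $133,000 × 2.15% × 52/365 = $407.3808

$407.38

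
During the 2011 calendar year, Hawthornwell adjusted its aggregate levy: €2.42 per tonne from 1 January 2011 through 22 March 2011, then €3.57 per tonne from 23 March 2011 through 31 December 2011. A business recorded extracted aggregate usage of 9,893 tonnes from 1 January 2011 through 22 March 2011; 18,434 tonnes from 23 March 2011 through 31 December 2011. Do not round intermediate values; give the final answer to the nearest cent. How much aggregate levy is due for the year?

€89750.44

1 January – 22 March 2011: 9,893 tonnes at €2.42/tonne → €23941.06
23 March – 31 December 2011: 18,434 tonnes at €3.57/tonne → €65809.38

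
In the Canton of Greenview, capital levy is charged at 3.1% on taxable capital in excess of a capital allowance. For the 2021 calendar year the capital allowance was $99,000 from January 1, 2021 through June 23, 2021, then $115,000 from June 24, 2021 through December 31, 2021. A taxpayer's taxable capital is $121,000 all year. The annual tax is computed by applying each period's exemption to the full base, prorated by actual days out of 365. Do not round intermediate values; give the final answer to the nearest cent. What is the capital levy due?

January 1 – June 23, 2021: 174 days, exemption $99,000 → ($121,000 − $99,000) × 3.1% × 174/365 = $325.1178
June 24 – December 31, 2021: 191 days, exemption $115,000 → ($121,000 − $115,000) × 3.1% × 191/365 = $97.3315
Total = $422.4493

$422.45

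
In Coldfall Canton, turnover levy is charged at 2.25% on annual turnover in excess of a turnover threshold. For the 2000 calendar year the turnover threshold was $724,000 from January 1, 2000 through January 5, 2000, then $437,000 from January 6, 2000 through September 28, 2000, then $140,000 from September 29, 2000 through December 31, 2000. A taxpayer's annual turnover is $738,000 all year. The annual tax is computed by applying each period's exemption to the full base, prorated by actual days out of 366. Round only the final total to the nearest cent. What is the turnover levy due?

$8,400.55

January 1 – January 5, 2000: 5 days, exemption $724,000 → ($738,000 − $724,000) × 2.25% × 5/366 = $4.3033
January 6 – September 28, 2000: 267 days, exemption $437,000 → ($738,000 − $437,000) × 2.25% × 267/366 = $4,940.5943
September 29 – December 31, 2000: 94 days, exemption $140,000 → ($738,000 − $140,000) × 2.25% × 94/366 = $3,455.6557
Total = $8,400.5533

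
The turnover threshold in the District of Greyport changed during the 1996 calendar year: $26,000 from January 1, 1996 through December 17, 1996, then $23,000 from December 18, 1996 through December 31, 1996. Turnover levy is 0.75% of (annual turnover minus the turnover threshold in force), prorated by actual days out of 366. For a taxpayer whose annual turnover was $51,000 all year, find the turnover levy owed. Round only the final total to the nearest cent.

January 1 – December 17, 1996: 352 days, exemption $26,000 → ($51,000 − $26,000) × 0.75% × 352/366 = $180.3279
December 18 – December 31, 1996: 14 days, exemption $23,000 → ($51,000 − $23,000) × 0.75% × 14/366 = $8.0328
Total = $188.3607

$188.36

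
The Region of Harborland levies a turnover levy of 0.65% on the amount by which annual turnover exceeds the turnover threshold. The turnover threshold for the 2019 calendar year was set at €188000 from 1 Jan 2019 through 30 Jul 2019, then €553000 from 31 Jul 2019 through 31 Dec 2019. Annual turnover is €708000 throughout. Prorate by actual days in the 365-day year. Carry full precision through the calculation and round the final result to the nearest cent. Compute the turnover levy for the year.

1 Jan – 30 Jul 2019: 211 days, exemption €188000 → (€708000 − €188000) × 0.65% × 211/365 = €1953.9178
31 Jul – 31 Dec 2019: 154 days, exemption €553000 → (€708000 − €553000) × 0.65% × 154/365 = €425.0822
Total = €2379.0000

€2379.00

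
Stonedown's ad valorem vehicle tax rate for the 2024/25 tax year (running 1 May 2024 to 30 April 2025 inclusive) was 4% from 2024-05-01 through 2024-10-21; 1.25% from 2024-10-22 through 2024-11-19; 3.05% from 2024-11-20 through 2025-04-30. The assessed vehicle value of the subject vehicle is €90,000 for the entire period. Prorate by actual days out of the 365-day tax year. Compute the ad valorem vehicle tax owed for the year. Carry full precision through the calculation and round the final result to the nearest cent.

€3,023.88

2024-05-01 to 2024-10-21: 174 days at 4% → €90,000 × 4% × 174/365 = €1,716.1644
2024-10-22 to 2024-11-19: 29 days at 1.25% → €90,000 × 1.25% × 29/365 = €89.3836
2024-11-20 to 2025-04-30: 162 days at 3.05% → €90,000 × 3.05% × 162/365 = €1,218.3288
Total = €3,023.8767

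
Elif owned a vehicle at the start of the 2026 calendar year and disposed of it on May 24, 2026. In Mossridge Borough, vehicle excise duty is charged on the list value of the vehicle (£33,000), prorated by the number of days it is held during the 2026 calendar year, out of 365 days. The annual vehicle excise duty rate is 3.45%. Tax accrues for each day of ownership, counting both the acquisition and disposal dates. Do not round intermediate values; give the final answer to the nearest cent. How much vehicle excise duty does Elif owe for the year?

Days held (January 1 – May 24, 2026): 144 out of 365
Tax = £33,000 × 3.45% × 144/365 = £449.1616

£449.16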